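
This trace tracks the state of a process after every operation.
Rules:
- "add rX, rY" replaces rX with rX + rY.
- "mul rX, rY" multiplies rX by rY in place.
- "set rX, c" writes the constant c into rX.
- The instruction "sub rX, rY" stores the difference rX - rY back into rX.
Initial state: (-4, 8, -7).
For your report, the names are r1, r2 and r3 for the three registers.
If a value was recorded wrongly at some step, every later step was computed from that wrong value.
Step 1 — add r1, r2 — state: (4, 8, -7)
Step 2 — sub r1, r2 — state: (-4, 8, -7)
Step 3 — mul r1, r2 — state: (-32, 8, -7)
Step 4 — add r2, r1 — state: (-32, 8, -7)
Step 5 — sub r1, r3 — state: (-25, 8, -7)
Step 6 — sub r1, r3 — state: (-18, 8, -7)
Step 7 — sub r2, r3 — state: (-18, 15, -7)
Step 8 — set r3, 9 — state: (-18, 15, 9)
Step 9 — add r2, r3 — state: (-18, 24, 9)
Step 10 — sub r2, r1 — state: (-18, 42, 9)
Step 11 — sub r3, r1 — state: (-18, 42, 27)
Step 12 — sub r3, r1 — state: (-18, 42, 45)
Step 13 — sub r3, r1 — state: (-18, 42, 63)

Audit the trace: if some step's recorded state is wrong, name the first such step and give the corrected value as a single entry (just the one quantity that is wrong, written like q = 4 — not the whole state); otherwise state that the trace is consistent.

step 4, r2 = -24

step 1: r1 = -4 + 8 = 4 -> confirmed correct
step 2: r1 = 4 - 8 = -4 -> checks out
step 3: r1 = -4 * 8 = -32 -> exactly as logged
step 4: r2 = 8 + -32 = -24 -> not what was recorded
That makes step 4 the first incorrect line — r2 = -24 is what it should show.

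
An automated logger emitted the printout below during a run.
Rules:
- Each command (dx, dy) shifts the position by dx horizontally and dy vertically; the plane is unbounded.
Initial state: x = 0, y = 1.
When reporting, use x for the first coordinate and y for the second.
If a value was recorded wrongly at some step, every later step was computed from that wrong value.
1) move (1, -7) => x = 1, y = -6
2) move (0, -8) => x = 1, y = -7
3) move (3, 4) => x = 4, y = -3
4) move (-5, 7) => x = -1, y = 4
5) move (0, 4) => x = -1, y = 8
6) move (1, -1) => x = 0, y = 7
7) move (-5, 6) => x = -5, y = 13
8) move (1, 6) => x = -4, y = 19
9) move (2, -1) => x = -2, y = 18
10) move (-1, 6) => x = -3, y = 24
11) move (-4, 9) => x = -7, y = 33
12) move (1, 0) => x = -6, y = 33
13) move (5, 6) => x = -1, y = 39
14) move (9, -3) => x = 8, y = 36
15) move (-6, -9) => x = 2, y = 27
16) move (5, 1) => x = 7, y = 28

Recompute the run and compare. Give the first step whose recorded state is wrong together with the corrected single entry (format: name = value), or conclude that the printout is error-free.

1. x = 0 + (1) = 1, y = 1 + (-7) = -6 (same as recorded)
2. x = 1 + (0) = 1, y = -6 + (-8) = -14 (first mismatch against the printout)
Conclusion: step 2 carries the first error; the entry should be y = -14.

step 2, y = -14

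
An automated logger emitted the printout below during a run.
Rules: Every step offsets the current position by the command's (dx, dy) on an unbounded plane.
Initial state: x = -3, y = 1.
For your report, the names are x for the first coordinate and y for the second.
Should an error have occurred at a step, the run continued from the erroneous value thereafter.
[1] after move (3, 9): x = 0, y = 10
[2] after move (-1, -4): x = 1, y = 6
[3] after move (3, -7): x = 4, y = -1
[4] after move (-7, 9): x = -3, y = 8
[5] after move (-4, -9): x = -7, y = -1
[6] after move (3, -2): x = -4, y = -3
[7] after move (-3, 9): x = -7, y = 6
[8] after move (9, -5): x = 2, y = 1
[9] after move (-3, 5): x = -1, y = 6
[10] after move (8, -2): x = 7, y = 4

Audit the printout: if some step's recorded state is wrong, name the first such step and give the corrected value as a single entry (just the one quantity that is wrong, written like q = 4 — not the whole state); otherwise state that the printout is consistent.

step 2, x = -1

Recomputing the run from the initial state:
step 1: x = 0, y = 10
step 2: x = -1, y = 6
step 3: x = 2, y = -1
step 4: x = -5, y = 8
step 5: x = -9, y = -1
step 6: x = -6, y = -3
step 7: x = -9, y = 6
step 8: x = 0, y = 1
step 9: x = -3, y = 6
step 10: x = 5, y = 4
The first disagreement with the printout is at step 2, where the value should be x = -1.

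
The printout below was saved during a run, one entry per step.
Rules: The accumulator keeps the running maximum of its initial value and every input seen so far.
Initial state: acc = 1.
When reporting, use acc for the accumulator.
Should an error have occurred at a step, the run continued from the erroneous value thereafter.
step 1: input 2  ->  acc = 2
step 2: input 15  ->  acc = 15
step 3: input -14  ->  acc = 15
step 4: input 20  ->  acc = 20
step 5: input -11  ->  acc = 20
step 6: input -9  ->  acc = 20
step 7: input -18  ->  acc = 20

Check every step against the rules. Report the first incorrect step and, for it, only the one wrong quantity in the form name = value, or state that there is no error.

no error

1. acc = max(1, 2) = 2 (confirmed correct)
2. acc = max(2, 15) = 15 (in agreement)
3. acc = max(15, -14) = 15 (no discrepancy)
4. acc = max(15, 20) = 20 (checks out)
5. acc = max(20, -11) = 20 (no discrepancy)
6. acc = max(20, -9) = 20 (in agreement)
7. acc = max(20, -18) = 20 (consistent with the printout)
The recomputation confirms every line.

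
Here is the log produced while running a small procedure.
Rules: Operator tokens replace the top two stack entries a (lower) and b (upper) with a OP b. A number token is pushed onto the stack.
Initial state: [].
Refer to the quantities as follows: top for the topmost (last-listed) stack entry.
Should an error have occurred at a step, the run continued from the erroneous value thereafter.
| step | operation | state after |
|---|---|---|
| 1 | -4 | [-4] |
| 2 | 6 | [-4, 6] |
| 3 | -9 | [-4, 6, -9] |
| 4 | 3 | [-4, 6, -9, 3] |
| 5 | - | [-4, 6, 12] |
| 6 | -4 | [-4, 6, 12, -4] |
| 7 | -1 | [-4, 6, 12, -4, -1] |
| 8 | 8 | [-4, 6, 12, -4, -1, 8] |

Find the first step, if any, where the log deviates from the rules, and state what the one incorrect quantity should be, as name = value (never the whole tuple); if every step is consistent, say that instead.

Step 1: push -4: top = -4 — agrees with the log.
Step 2: push 6: top = 6 — no discrepancy.
Step 3: push -9: top = -9 — checks out.
Step 4: push 3: top = 3 — no discrepancy.
Step 5: -9 - 3 = -12 — the log has a different value.
The audit stops at step 5: the recorded entry is wrong and should be top = -12.

step 5, top = -12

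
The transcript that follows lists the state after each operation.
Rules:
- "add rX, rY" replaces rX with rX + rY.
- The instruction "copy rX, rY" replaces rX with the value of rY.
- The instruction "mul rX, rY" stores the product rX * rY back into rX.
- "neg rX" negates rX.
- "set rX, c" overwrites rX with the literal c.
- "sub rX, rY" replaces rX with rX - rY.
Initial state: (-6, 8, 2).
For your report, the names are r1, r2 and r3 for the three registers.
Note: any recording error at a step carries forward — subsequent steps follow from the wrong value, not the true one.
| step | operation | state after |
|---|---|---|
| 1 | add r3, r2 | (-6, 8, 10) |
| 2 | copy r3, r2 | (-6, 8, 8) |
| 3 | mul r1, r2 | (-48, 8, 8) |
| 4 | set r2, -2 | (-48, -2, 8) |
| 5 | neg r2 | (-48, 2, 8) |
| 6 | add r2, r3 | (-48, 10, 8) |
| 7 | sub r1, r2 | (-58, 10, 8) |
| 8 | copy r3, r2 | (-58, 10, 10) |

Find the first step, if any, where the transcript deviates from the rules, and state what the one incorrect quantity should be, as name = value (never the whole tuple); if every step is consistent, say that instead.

no error

Recomputing the run from the initial state:
step 1: r1 = -6, r2 = 8, r3 = 10
step 2: r1 = -6, r2 = 8, r3 = 8
step 3: r1 = -48, r2 = 8, r3 = 8
step 4: r1 = -48, r2 = -2, r3 = 8
step 5: r1 = -48, r2 = 2, r3 = 8
step 6: r1 = -48, r2 = 10, r3 = 8
step 7: r1 = -58, r2 = 10, r3 = 8
step 8: r1 = -58, r2 = 10, r3 = 10
This matches the transcript at every step.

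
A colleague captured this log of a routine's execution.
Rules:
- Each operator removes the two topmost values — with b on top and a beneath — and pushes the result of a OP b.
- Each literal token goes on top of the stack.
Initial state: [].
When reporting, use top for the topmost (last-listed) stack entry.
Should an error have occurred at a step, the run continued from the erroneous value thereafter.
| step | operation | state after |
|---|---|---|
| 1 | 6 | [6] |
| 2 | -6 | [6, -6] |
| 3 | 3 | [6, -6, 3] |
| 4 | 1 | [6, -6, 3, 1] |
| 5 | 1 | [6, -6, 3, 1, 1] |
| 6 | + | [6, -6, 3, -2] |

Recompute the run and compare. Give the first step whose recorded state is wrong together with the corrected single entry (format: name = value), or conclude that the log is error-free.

step 1: push 6: top = 6 -> matches
step 2: push -6: top = -6 -> matches
step 3: push 3: top = 3 -> matches
step 4: push 1: top = 1 -> matches
step 5: push 1: top = 1 -> exactly as logged
step 6: 1 + 1 = 2 -> first mismatch against the log
The earliest wrong entry is at step 6: it should read top = 2.

step 6, top = 2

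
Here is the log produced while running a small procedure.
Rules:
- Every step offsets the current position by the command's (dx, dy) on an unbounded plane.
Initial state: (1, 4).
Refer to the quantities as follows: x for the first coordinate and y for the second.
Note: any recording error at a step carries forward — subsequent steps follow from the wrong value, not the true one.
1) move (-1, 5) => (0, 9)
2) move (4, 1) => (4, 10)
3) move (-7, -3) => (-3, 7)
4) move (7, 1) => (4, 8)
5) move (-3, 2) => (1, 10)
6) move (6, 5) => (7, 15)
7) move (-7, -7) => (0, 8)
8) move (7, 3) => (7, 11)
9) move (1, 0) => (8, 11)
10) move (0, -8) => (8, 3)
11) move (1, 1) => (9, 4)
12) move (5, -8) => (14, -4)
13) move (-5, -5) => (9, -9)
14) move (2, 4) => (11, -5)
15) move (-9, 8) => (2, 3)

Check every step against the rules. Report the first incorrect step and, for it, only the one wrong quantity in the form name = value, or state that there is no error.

no error

Recomputing the run from the initial state:
step 1: x = 0, y = 9
step 2: x = 4, y = 10
step 3: x = -3, y = 7
step 4: x = 4, y = 8
step 5: x = 1, y = 10
step 6: x = 7, y = 15
step 7: x = 0, y = 8
step 8: x = 7, y = 11
step 9: x = 8, y = 11
step 10: x = 8, y = 3
step 11: x = 9, y = 4
step 12: x = 14, y = -4
step 13: x = 9, y = -9
step 14: x = 11, y = -5
step 15: x = 2, y = 3
This matches the log at every step.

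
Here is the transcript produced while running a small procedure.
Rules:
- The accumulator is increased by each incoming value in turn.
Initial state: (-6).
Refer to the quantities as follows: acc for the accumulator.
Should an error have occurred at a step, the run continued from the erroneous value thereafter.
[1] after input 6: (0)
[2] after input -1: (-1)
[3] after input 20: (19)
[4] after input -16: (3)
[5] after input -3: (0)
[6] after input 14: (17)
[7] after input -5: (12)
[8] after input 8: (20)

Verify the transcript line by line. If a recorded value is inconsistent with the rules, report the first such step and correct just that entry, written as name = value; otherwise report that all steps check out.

Step 1: acc = -6 + 6 = 0 — matches.
Step 2: acc = 0 + -1 = -1 — verified.
Step 3: acc = -1 + 20 = 19 — same as recorded.
Step 4: acc = 19 + -16 = 3 — verified.
Step 5: acc = 3 + -3 = 0 — confirmed correct.
Step 6: acc = 0 + 14 = 14 — the transcript has a different value.
The earliest wrong entry is at step 6: it should read acc = 14.

step 6, acc = 14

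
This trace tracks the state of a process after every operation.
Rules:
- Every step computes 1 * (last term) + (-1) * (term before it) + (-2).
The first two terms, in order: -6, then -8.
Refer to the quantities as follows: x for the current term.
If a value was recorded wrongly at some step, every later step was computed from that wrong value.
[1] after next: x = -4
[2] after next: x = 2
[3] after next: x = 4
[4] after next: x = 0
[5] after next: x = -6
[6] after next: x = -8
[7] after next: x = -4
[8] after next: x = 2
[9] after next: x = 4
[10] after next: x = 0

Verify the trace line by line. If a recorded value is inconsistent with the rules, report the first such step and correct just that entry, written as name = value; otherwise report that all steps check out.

no error

1. x = 1*(-8) + (-1)*(-6) + (-2) = -4 (checks out)
2. x = 1*(-4) + (-1)*(-8) + (-2) = 2 (checks out)
3. x = 1*(2) + (-1)*(-4) + (-2) = 4 (checks out)
4. x = 1*(4) + (-1)*(2) + (-2) = 0 (consistent with the trace)
5. x = 1*(0) + (-1)*(4) + (-2) = -6 (agrees with the trace)
6. x = 1*(-6) + (-1)*(0) + (-2) = -8 (matches)
7. x = 1*(-8) + (-1)*(-6) + (-2) = -4 (exactly as logged)
8. x = 1*(-4) + (-1)*(-8) + (-2) = 2 (matches)
9. x = 1*(2) + (-1)*(-4) + (-2) = 4 (matches)
10. x = 1*(4) + (-1)*(2) + (-2) = 0 (exactly as logged)
All steps check out; nothing to correct.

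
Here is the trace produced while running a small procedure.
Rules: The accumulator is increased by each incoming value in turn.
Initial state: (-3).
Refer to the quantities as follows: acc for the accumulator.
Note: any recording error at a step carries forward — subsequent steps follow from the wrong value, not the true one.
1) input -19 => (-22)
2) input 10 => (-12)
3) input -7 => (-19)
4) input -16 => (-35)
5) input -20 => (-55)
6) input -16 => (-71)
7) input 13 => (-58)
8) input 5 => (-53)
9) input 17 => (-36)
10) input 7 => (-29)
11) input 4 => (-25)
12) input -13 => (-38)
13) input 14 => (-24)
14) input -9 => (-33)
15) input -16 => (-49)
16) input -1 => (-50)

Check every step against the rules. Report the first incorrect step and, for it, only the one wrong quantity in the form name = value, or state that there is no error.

Step 1: acc = -3 + -19 = -22 — confirmed correct.
Step 2: acc = -22 + 10 = -12 — matches.
Step 3: acc = -12 + -7 = -19 — in agreement.
Step 4: acc = -19 + -16 = -35 — in agreement.
Step 5: acc = -35 + -20 = -55 — same as recorded.
Step 6: acc = -55 + -16 = -71 — confirmed correct.
Step 7: acc = -71 + 13 = -58 — verified.
Step 8: acc = -58 + 5 = -53 — consistent with the trace.
Step 9: acc = -53 + 17 = -36 — consistent with the trace.
Step 10: acc = -36 + 7 = -29 — same as recorded.
Step 11: acc = -29 + 4 = -25 — confirmed correct.
Step 12: acc = -25 + -13 = -38 — in agreement.
Step 13: acc = -38 + 14 = -24 — agrees with the trace.
Step 14: acc = -24 + -9 = -33 — in agreement.
Step 15: acc = -33 + -16 = -49 — verified.
Step 16: acc = -49 + -1 = -50 — same as recorded.
Each recorded entry agrees with the recomputation.

no error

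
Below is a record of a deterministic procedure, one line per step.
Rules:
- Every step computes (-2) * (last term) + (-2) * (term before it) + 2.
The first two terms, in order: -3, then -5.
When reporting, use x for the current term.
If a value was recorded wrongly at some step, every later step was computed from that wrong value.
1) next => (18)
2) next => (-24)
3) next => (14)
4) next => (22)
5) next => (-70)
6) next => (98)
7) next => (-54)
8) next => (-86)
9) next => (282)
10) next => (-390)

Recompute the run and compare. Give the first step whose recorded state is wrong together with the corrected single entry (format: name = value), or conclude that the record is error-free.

no error

Recomputing the run from the initial state:
step 1: x = 18
step 2: x = -24
step 3: x = 14
step 4: x = 22
step 5: x = -70
step 6: x = 98
step 7: x = -54
step 8: x = -86
step 9: x = 282
step 10: x = -390
This matches the record at every step.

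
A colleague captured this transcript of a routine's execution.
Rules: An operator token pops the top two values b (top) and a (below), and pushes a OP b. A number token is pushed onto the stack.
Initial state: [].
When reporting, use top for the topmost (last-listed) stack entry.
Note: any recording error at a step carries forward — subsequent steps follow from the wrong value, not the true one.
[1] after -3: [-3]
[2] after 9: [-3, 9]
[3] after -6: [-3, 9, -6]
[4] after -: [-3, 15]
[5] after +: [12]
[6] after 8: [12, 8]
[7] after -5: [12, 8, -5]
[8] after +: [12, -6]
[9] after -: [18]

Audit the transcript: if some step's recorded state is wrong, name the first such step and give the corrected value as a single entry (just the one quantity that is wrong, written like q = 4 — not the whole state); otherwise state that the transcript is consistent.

step 8, top = 3

Recomputing the run from the initial state:
step 1: [-3]
step 2: [-3, 9]
step 3: [-3, 9, -6]
step 4: [-3, 15]
step 5: [12]
step 6: [12, 8]
step 7: [12, 8, -5]
step 8: [12, 3]
step 9: [9]
The first disagreement with the transcript is at step 8, where the value should be top = 3.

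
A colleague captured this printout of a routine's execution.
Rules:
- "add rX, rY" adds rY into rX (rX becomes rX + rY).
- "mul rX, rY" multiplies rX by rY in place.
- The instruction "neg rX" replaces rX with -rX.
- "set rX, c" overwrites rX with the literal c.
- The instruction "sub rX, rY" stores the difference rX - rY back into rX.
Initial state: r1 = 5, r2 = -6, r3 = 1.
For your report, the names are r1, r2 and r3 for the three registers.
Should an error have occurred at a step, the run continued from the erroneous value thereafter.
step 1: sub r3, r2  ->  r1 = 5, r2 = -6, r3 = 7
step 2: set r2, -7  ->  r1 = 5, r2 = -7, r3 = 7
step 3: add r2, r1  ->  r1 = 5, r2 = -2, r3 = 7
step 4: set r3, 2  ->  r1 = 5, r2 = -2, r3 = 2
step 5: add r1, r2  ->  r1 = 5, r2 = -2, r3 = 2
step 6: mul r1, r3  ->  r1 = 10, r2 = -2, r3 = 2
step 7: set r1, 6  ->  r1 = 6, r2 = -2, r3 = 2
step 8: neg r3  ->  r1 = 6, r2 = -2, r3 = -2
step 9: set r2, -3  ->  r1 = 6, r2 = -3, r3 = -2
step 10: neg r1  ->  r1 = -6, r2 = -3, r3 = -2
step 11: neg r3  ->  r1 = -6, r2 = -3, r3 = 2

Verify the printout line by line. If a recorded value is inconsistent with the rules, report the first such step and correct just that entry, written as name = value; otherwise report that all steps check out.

Recomputing the run from the initial state:
step 1: r1 = 5, r2 = -6, r3 = 7
step 2: r1 = 5, r2 = -7, r3 = 7
step 3: r1 = 5, r2 = -2, r3 = 7
step 4: r1 = 5, r2 = -2, r3 = 2
step 5: r1 = 3, r2 = -2, r3 = 2
step 6: r1 = 6, r2 = -2, r3 = 2
step 7: r1 = 6, r2 = -2, r3 = 2
step 8: r1 = 6, r2 = -2, r3 = -2
step 9: r1 = 6, r2 = -3, r3 = -2
step 10: r1 = -6, r2 = -3, r3 = -2
step 11: r1 = -6, r2 = -3, r3 = 2
The first disagreement with the printout is at step 5, where the value should be r1 = 3.

step 5, r1 = 3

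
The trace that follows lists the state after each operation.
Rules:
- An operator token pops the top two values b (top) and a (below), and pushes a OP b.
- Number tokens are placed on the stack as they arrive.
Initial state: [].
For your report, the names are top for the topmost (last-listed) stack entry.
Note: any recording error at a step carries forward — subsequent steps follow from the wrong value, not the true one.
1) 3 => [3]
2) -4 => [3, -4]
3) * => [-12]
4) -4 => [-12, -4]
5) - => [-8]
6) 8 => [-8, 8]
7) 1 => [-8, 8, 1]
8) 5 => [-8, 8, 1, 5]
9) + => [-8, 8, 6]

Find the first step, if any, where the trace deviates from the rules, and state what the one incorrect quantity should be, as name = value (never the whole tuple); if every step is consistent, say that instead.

Recomputing the run from the initial state:
step 1: [3]
step 2: [3, -4]
step 3: [-12]
step 4: [-12, -4]
step 5: [-8]
step 6: [-8, 8]
step 7: [-8, 8, 1]
step 8: [-8, 8, 1, 5]
step 9: [-8, 8, 6]
This matches the trace at every step.

no error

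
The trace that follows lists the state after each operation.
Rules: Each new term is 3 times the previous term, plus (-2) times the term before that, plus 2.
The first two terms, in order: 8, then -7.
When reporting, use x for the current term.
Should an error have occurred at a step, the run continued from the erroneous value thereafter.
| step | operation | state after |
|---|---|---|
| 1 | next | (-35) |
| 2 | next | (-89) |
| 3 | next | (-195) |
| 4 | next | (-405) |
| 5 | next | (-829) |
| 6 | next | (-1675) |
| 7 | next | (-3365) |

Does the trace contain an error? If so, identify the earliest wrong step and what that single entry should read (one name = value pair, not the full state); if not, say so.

step 5, x = -823

step 1: x = 3*(-7) + (-2)*(8) + (2) = -35 -> checks out
step 2: x = 3*(-35) + (-2)*(-7) + (2) = -89 -> no discrepancy
step 3: x = 3*(-89) + (-2)*(-35) + (2) = -195 -> checks out
step 4: x = 3*(-195) + (-2)*(-89) + (2) = -405 -> no discrepancy
step 5: x = 3*(-405) + (-2)*(-195) + (2) = -823 -> the trace disagrees here
Conclusion: step 5 carries the first error; the entry should be x = -823.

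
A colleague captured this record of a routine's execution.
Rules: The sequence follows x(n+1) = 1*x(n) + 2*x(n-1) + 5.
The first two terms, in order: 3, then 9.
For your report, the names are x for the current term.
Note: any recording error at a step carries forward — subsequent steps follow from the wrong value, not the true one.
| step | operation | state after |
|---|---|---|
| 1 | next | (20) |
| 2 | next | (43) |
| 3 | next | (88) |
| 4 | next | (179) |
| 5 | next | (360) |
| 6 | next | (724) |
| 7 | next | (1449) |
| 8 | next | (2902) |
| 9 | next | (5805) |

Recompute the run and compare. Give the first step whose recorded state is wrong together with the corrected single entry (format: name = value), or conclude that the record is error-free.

step 6, x = 723

1. x = 1*(9) + (2)*(3) + (5) = 20 (consistent with the record)
2. x = 1*(20) + (2)*(9) + (5) = 43 (checks out)
3. x = 1*(43) + (2)*(20) + (5) = 88 (exactly as logged)
4. x = 1*(88) + (2)*(43) + (5) = 179 (matches)
5. x = 1*(179) + (2)*(88) + (5) = 360 (no discrepancy)
6. x = 1*(360) + (2)*(179) + (5) = 723 (not what was recorded)
That makes step 6 the first incorrect line — x = 723 is what it should show.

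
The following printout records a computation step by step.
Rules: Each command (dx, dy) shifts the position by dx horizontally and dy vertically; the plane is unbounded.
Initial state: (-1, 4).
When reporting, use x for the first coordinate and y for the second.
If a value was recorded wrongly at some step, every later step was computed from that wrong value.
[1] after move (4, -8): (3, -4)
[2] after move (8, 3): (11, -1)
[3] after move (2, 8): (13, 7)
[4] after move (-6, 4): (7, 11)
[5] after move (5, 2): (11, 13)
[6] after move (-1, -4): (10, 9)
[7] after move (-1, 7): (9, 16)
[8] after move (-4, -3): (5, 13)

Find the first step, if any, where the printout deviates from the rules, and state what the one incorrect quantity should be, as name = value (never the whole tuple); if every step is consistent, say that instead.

step 5, x = 12

step 1: x = -1 + (4) = 3, y = 4 + (-8) = -4 -> exactly as logged
step 2: x = 3 + (8) = 11, y = -4 + (3) = -1 -> checks out
step 3: x = 11 + (2) = 13, y = -1 + (8) = 7 -> agrees with the printout
step 4: x = 13 + (-6) = 7, y = 7 + (4) = 11 -> verified
step 5: x = 7 + (5) = 12, y = 11 + (2) = 13 -> this is not what the printout shows
The earliest wrong entry is at step 5: it should read x = 12.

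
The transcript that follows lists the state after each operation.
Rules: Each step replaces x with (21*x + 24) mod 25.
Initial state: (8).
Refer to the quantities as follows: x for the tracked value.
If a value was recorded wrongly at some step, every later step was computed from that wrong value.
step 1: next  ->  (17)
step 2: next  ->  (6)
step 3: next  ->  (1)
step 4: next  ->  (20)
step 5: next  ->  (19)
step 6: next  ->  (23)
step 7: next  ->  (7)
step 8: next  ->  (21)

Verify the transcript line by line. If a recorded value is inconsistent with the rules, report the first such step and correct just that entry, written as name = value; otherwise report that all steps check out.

1. x = (21*8 + 24) mod 25 = 17 (no discrepancy)
2. x = (21*17 + 24) mod 25 = 6 (agrees with the transcript)
3. x = (21*6 + 24) mod 25 = 0 (the transcript disagrees here)
That makes step 3 the first incorrect line — x = 0 is what it should show.

step 3, x = 0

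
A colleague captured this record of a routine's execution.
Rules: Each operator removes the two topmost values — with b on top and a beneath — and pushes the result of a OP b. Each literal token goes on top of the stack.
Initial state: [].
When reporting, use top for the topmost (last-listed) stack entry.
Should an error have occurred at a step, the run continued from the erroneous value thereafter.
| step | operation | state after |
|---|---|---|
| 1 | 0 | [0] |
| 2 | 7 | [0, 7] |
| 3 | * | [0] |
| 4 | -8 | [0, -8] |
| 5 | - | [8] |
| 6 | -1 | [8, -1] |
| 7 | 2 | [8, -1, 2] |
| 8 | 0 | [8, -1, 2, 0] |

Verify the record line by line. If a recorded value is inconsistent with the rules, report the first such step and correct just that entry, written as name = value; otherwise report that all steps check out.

no error

Step 1: push 0: top = 0 — verified.
Step 2: push 7: top = 7 — verified.
Step 3: 0 * 7 = 0 — confirmed correct.
Step 4: push -8: top = -8 — exactly as logged.
Step 5: 0 - -8 = 8 — same as recorded.
Step 6: push -1: top = -1 — same as recorded.
Step 7: push 2: top = 2 — same as recorded.
Step 8: push 0: top = 0 — agrees with the record.
Every step is consistent.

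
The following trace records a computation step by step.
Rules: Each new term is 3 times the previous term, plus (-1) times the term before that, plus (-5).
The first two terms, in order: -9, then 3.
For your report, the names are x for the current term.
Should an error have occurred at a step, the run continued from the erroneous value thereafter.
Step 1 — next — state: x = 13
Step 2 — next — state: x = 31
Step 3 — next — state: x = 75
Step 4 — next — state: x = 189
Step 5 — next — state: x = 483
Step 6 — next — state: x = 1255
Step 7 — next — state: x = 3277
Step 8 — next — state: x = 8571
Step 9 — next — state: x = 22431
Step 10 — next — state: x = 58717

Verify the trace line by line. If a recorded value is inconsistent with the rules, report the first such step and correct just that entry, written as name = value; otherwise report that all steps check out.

step 5, x = 487

Step 1: x = 3*(3) + (-1)*(-9) + (-5) = 13 — matches.
Step 2: x = 3*(13) + (-1)*(3) + (-5) = 31 — checks out.
Step 3: x = 3*(31) + (-1)*(13) + (-5) = 75 — in agreement.
Step 4: x = 3*(75) + (-1)*(31) + (-5) = 189 — same as recorded.
Step 5: x = 3*(189) + (-1)*(75) + (-5) = 487 — the entry is off here.
Conclusion: step 5 carries the first error; the entry should be x = 487.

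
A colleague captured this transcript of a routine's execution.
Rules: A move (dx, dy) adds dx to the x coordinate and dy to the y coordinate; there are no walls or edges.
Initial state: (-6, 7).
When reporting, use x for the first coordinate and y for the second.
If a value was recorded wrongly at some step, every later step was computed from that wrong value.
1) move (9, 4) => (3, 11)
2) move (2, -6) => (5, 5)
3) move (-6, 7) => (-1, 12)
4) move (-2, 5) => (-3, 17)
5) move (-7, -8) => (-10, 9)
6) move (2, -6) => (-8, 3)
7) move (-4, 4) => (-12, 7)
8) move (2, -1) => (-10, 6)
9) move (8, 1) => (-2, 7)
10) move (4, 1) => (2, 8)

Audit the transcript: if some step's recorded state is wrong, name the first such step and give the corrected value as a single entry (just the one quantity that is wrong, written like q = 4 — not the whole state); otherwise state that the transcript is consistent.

no error

Recomputing the run from the initial state:
step 1: x = 3, y = 11
step 2: x = 5, y = 5
step 3: x = -1, y = 12
step 4: x = -3, y = 17
step 5: x = -10, y = 9
step 6: x = -8, y = 3
step 7: x = -12, y = 7
step 8: x = -10, y = 6
step 9: x = -2, y = 7
step 10: x = 2, y = 8
This matches the transcript at every step.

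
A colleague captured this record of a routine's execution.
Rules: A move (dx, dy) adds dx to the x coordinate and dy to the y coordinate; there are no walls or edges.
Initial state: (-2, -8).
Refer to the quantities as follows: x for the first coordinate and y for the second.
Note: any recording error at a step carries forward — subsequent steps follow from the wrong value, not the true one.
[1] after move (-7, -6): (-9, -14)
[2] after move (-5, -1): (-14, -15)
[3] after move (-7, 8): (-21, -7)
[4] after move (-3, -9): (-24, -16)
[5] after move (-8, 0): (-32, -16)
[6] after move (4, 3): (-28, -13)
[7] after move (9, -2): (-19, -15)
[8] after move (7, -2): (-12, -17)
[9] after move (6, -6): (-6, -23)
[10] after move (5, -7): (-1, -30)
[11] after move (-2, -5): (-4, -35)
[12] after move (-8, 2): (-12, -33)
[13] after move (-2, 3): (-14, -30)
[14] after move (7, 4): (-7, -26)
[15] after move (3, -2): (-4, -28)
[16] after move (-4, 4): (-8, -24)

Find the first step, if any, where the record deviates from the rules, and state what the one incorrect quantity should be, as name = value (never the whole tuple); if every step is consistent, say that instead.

step 11, x = -3

1. x = -2 + (-7) = -9, y = -8 + (-6) = -14 (exactly as logged)
2. x = -9 + (-5) = -14, y = -14 + (-1) = -15 (same as recorded)
3. x = -14 + (-7) = -21, y = -15 + (8) = -7 (matches)
4. x = -21 + (-3) = -24, y = -7 + (-9) = -16 (verified)
5. x = -24 + (-8) = -32, y = -16 + (0) = -16 (matches)
6. x = -32 + (4) = -28, y = -16 + (3) = -13 (checks out)
7. x = -28 + (9) = -19, y = -13 + (-2) = -15 (matches)
8. x = -19 + (7) = -12, y = -15 + (-2) = -17 (agrees with the record)
9. x = -12 + (6) = -6, y = -17 + (-6) = -23 (in agreement)
10. x = -6 + (5) = -1, y = -23 + (-7) = -30 (verified)
11. x = -1 + (-2) = -3, y = -30 + (-5) = -35 (not what was recorded)
The audit stops at step 11: the recorded entry is wrong and should be x = -3.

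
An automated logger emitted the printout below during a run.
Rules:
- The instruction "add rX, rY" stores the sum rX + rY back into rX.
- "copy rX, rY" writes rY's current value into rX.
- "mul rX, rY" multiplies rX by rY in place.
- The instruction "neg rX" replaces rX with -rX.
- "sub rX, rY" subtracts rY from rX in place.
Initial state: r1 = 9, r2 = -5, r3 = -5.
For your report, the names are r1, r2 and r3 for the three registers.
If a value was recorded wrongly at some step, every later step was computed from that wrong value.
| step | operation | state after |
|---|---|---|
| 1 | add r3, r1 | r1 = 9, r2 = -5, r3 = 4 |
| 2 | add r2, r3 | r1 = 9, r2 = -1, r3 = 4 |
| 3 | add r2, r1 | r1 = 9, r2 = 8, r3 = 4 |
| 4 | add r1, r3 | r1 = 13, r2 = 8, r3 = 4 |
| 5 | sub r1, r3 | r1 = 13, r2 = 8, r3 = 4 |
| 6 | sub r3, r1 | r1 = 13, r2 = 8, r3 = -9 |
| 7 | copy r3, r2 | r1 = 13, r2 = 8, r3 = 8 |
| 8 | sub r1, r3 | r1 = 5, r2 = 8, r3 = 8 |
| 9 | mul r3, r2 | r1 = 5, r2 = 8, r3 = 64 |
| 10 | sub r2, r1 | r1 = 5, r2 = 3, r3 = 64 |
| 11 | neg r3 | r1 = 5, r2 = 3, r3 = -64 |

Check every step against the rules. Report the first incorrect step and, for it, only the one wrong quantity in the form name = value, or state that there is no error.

step 5, r1 = 9

step 1: r3 = -5 + 9 = 4 -> exactly as logged
step 2: r2 = -5 + 4 = -1 -> verified
step 3: r2 = -1 + 9 = 8 -> verified
step 4: r1 = 9 + 4 = 13 -> same as recorded
step 5: r1 = 13 - 4 = 9 -> first mismatch against the printout
First deviation found at step 5; the corrected entry is r1 = 9.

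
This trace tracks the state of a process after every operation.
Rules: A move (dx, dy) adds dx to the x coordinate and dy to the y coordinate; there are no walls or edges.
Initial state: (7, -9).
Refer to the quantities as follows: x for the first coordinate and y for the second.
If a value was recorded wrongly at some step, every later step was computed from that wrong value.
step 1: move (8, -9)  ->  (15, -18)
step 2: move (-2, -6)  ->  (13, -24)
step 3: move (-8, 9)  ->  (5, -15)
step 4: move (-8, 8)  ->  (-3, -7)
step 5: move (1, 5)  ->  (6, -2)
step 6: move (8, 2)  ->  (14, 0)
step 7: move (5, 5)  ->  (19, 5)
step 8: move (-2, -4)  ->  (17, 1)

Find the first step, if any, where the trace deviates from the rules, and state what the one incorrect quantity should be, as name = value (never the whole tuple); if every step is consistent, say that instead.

1. x = 7 + (8) = 15, y = -9 + (-9) = -18 (agrees with the trace)
2. x = 15 + (-2) = 13, y = -18 + (-6) = -24 (checks out)
3. x = 13 + (-8) = 5, y = -24 + (9) = -15 (no discrepancy)
4. x = 5 + (-8) = -3, y = -15 + (8) = -7 (no discrepancy)
5. x = -3 + (1) = -2, y = -7 + (5) = -2 (this is not what the trace shows)
That makes step 5 the first incorrect line — x = -2 is what it should show.

step 5, x = -2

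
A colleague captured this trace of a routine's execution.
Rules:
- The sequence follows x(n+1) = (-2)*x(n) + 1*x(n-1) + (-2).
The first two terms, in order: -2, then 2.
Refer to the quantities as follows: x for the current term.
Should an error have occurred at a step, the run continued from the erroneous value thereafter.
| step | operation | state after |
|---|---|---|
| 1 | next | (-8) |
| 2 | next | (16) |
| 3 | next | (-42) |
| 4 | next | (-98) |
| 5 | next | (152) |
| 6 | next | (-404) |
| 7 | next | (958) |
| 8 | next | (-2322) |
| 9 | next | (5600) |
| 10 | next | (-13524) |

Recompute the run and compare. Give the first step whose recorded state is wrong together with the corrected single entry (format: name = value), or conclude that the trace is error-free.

step 4, x = 98

Recomputing the run from the initial state:
step 1: x = -8
step 2: x = 16
step 3: x = -42
step 4: x = 98
step 5: x = -240
step 6: x = 576
step 7: x = -1394
step 8: x = 3362
step 9: x = -8120
step 10: x = 19600
The first disagreement with the trace is at step 4, where the value should be x = 98.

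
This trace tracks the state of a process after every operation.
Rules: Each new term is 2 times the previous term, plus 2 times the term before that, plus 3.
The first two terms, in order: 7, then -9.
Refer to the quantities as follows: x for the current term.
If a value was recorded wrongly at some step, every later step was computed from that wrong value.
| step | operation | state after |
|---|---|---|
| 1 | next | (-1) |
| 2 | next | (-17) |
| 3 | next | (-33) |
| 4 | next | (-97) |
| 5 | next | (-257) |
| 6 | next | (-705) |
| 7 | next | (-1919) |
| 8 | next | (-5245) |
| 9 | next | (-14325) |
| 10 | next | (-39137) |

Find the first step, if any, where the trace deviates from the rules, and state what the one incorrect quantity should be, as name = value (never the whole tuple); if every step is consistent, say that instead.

Recomputing the run from the initial state:
step 1: x = -1
step 2: x = -17
step 3: x = -33
step 4: x = -97
step 5: x = -257
step 6: x = -705
step 7: x = -1921
step 8: x = -5249
step 9: x = -14337
step 10: x = -39169
The first disagreement with the trace is at step 7, where the value should be x = -1921.

step 7, x = -1921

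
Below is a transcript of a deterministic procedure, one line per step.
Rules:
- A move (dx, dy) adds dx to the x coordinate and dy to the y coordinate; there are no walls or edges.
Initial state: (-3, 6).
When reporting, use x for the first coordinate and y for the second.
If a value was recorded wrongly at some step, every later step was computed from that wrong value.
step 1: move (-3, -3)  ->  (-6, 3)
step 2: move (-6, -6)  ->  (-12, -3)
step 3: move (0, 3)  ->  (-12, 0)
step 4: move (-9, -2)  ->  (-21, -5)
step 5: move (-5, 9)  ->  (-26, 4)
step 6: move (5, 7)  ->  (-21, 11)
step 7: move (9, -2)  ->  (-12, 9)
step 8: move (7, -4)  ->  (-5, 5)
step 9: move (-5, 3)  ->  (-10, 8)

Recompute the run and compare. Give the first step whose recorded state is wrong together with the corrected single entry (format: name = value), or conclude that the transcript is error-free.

1. x = -3 + (-3) = -6, y = 6 + (-3) = 3 (same as recorded)
2. x = -6 + (-6) = -12, y = 3 + (-6) = -3 (checks out)
3. x = -12 + (0) = -12, y = -3 + (3) = 0 (in agreement)
4. x = -12 + (-9) = -21, y = 0 + (-2) = -2 (the transcript has a different value)
The audit stops at step 4: the recorded entry is wrong and should be y = -2.

step 4, y = -2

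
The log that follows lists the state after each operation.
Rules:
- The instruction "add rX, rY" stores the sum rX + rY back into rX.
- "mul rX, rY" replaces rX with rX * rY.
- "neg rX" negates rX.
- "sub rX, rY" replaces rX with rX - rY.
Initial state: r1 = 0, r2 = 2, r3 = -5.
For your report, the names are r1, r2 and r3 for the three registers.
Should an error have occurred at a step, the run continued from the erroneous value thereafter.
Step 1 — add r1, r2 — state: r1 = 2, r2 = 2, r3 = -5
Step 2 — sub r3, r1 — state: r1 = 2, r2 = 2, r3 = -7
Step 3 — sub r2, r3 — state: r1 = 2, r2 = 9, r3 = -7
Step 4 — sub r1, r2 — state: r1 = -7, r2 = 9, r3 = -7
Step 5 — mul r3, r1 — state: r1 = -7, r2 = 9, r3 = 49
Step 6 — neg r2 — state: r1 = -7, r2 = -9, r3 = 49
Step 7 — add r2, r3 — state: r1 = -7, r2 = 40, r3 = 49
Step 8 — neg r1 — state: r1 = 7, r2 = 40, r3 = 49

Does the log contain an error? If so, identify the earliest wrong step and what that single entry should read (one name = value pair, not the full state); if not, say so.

no error

step 1: r1 = 0 + 2 = 2 -> checks out
step 2: r3 = -5 - 2 = -7 -> same as recorded
step 3: r2 = 2 - -7 = 9 -> in agreement
step 4: r1 = 2 - 9 = -7 -> verified
step 5: r3 = -7 * -7 = 49 -> checks out
step 6: r2 = -(9) = -9 -> same as recorded
step 7: r2 = -9 + 49 = 40 -> no discrepancy
step 8: r1 = -(-7) = 7 -> no discrepancy
Nothing is out of place; the run is error-free.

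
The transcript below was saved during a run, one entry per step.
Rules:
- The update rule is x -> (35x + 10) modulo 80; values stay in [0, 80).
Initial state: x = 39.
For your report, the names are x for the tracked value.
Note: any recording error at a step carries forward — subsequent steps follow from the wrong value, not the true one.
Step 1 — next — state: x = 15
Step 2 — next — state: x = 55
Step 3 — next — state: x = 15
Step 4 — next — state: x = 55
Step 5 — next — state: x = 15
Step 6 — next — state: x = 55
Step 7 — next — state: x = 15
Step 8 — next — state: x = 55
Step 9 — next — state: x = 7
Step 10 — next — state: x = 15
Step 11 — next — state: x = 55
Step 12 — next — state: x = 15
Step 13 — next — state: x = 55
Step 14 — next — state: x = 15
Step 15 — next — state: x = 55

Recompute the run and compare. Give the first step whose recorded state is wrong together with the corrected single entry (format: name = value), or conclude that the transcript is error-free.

step 9, x = 15

step 1: x = (35*39 + 10) mod 80 = 15 -> verified
step 2: x = (35*15 + 10) mod 80 = 55 -> verified
step 3: x = (35*55 + 10) mod 80 = 15 -> matches
step 4: x = (35*15 + 10) mod 80 = 55 -> same as recorded
step 5: x = (35*55 + 10) mod 80 = 15 -> matches
step 6: x = (35*15 + 10) mod 80 = 55 -> matches
step 7: x = (35*55 + 10) mod 80 = 15 -> confirmed correct
step 8: x = (35*15 + 10) mod 80 = 55 -> same as recorded
step 9: x = (35*55 + 10) mod 80 = 15 -> the transcript disagrees here
First deviation found at step 9; the corrected entry is x = 15.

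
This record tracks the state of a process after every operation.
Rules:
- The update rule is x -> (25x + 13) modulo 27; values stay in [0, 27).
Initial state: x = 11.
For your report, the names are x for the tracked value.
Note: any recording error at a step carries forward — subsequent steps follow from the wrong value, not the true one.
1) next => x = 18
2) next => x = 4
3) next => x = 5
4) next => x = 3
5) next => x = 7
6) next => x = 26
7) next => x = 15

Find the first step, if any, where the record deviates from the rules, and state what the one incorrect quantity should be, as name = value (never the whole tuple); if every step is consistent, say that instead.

no error

Step 1: x = (25*11 + 13) mod 27 = 18 — same as recorded.
Step 2: x = (25*18 + 13) mod 27 = 4 — verified.
Step 3: x = (25*4 + 13) mod 27 = 5 — checks out.
Step 4: x = (25*5 + 13) mod 27 = 3 — confirmed correct.
Step 5: x = (25*3 + 13) mod 27 = 7 — no discrepancy.
Step 6: x = (25*7 + 13) mod 27 = 26 — verified.
Step 7: x = (25*26 + 13) mod 27 = 15 — agrees with the record.
All steps check out; nothing to correct.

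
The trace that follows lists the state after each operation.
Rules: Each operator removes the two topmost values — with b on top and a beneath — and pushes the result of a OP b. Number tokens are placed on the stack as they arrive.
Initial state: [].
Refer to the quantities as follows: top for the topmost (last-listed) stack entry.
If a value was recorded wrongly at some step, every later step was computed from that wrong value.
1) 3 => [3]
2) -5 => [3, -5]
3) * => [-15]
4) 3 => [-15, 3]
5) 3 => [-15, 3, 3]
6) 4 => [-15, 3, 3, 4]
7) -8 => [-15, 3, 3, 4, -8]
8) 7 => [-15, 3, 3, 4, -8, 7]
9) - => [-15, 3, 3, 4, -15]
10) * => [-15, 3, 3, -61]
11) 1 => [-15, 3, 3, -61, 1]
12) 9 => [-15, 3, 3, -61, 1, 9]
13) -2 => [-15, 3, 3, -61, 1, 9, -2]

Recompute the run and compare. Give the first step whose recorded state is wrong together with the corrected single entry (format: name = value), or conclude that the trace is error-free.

step 10, top = -60

1. push 3: top = 3 (in agreement)
2. push -5: top = -5 (matches)
3. 3 * -5 = -15 (exactly as logged)
4. push 3: top = 3 (in agreement)
5. push 3: top = 3 (verified)
6. push 4: top = 4 (in agreement)
7. push -8: top = -8 (same as recorded)
8. push 7: top = 7 (exactly as logged)
9. -8 - 7 = -15 (checks out)
10. 4 * -15 = -60 (the recorded entry deviates here)
Conclusion: step 10 carries the first error; the entry should be top = -60.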